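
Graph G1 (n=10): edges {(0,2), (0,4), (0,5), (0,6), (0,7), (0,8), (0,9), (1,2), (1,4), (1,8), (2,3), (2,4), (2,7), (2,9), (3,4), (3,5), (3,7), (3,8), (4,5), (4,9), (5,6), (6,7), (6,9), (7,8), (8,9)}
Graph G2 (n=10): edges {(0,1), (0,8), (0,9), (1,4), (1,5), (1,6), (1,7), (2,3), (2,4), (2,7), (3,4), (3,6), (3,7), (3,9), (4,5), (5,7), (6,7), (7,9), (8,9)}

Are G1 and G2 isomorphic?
No, not isomorphic

The graphs are NOT isomorphic.

Counting triangles (3-cliques): G1 has 16, G2 has 8.
Triangle count is an isomorphism invariant, so differing triangle counts rule out isomorphism.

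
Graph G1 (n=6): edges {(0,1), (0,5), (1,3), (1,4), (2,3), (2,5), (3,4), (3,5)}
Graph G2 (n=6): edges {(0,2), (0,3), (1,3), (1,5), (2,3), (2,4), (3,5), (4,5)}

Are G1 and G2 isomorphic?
Yes, isomorphic

The graphs are isomorphic.
One valid mapping φ: V(G1) → V(G2): 0→4, 1→5, 2→0, 3→3, 4→1, 5→2

Verify φ preserves adjacency — for each edge of G1, its image is an edge of G2:
  (0,1) → (φ(0),φ(1)) = (4,5) ∈ E(G2) ✓
  (0,5) → (φ(0),φ(5)) = (2,4) ∈ E(G2) ✓
  (1,3) → (φ(1),φ(3)) = (3,5) ∈ E(G2) ✓
  (1,4) → (φ(1),φ(4)) = (1,5) ∈ E(G2) ✓
  (2,3) → (φ(2),φ(3)) = (0,3) ∈ E(G2) ✓
  (2,5) → (φ(2),φ(5)) = (0,2) ∈ E(G2) ✓
  (3,4) → (φ(3),φ(4)) = (1,3) ∈ E(G2) ✓
  (3,5) → (φ(3),φ(5)) = (2,3) ∈ E(G2) ✓
All 8 edges of G1 map to edges of G2, and |E(G1)| = |E(G2)| = 8, so φ is a bijection on edges as well as vertices. Hence G1 ≅ G2.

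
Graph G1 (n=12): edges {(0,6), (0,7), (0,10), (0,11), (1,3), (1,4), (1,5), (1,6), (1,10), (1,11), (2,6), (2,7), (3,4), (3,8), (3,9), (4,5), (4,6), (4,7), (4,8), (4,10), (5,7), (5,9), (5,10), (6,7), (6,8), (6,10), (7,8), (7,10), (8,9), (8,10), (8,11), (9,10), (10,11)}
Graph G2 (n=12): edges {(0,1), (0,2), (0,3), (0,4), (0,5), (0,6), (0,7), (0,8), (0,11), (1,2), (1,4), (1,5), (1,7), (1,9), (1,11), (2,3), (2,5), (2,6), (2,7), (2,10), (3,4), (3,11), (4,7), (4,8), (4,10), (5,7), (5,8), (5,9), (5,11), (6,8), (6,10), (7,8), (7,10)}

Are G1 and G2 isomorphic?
Yes, isomorphic

The graphs are isomorphic.
One valid mapping φ: V(G1) → V(G2): 0→11, 1→4, 2→9, 3→10, 4→7, 5→8, 6→1, 7→5, 8→2, 9→6, 10→0, 11→3

Verify φ preserves adjacency — for each edge of G1, its image is an edge of G2:
  (0,6) → (φ(0),φ(6)) = (1,11) ∈ E(G2) ✓
  (0,7) → (φ(0),φ(7)) = (5,11) ∈ E(G2) ✓
  (0,10) → (φ(0),φ(10)) = (0,11) ∈ E(G2) ✓
  (0,11) → (φ(0),φ(11)) = (3,11) ∈ E(G2) ✓
  (1,3) → (φ(1),φ(3)) = (4,10) ∈ E(G2) ✓
  (1,4) → (φ(1),φ(4)) = (4,7) ∈ E(G2) ✓
  (1,5) → (φ(1),φ(5)) = (4,8) ∈ E(G2) ✓
  (1,6) → (φ(1),φ(6)) = (1,4) ∈ E(G2) ✓
  (1,10) → (φ(1),φ(10)) = (0,4) ∈ E(G2) ✓
  (1,11) → (φ(1),φ(11)) = (3,4) ∈ E(G2) ✓
  (2,6) → (φ(2),φ(6)) = (1,9) ∈ E(G2) ✓
  (2,7) → (φ(2),φ(7)) = (5,9) ∈ E(G2) ✓
  (3,4) → (φ(3),φ(4)) = (7,10) ∈ E(G2) ✓
  (3,8) → (φ(3),φ(8)) = (2,10) ∈ E(G2) ✓
  (3,9) → (φ(3),φ(9)) = (6,10) ∈ E(G2) ✓
  (4,5) → (φ(4),φ(5)) = (7,8) ∈ E(G2) ✓
  (4,6) → (φ(4),φ(6)) = (1,7) ∈ E(G2) ✓
  (4,7) → (φ(4),φ(7)) = (5,7) ∈ E(G2) ✓
  (4,8) → (φ(4),φ(8)) = (2,7) ∈ E(G2) ✓
  (4,10) → (φ(4),φ(10)) = (0,7) ∈ E(G2) ✓
  (5,7) → (φ(5),φ(7)) = (5,8) ∈ E(G2) ✓
  (5,9) → (φ(5),φ(9)) = (6,8) ∈ E(G2) ✓
  (5,10) → (φ(5),φ(10)) = (0,8) ∈ E(G2) ✓
  (6,7) → (φ(6),φ(7)) = (1,5) ∈ E(G2) ✓
  (6,8) → (φ(6),φ(8)) = (1,2) ∈ E(G2) ✓
  (6,10) → (φ(6),φ(10)) = (0,1) ∈ E(G2) ✓
  (7,8) → (φ(7),φ(8)) = (2,5) ∈ E(G2) ✓
  (7,10) → (φ(7),φ(10)) = (0,5) ∈ E(G2) ✓
  (8,9) → (φ(8),φ(9)) = (2,6) ∈ E(G2) ✓
  (8,10) → (φ(8),φ(10)) = (0,2) ∈ E(G2) ✓
  (8,11) → (φ(8),φ(11)) = (2,3) ∈ E(G2) ✓
  (9,10) → (φ(9),φ(10)) = (0,6) ∈ E(G2) ✓
  (10,11) → (φ(10),φ(11)) = (0,3) ∈ E(G2) ✓
All 33 edges of G1 map to edges of G2, and |E(G1)| = |E(G2)| = 33, so φ is a bijection on edges as well as vertices. Hence G1 ≅ G2.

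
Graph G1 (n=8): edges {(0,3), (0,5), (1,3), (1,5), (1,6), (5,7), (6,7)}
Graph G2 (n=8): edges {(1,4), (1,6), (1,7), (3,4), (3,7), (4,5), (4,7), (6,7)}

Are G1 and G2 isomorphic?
No, not isomorphic

The graphs are NOT isomorphic.

Degrees in G1: deg(0)=2, deg(1)=3, deg(2)=0, deg(3)=2, deg(4)=0, deg(5)=3, deg(6)=2, deg(7)=2.
Sorted degree sequence of G1: [3, 3, 2, 2, 2, 2, 0, 0].
Degrees in G2: deg(0)=0, deg(1)=3, deg(2)=0, deg(3)=2, deg(4)=4, deg(5)=1, deg(6)=2, deg(7)=4.
Sorted degree sequence of G2: [4, 4, 3, 2, 2, 1, 0, 0].
The (sorted) degree sequence is an isomorphism invariant, so since G1 and G2 have different degree sequences they cannot be isomorphic.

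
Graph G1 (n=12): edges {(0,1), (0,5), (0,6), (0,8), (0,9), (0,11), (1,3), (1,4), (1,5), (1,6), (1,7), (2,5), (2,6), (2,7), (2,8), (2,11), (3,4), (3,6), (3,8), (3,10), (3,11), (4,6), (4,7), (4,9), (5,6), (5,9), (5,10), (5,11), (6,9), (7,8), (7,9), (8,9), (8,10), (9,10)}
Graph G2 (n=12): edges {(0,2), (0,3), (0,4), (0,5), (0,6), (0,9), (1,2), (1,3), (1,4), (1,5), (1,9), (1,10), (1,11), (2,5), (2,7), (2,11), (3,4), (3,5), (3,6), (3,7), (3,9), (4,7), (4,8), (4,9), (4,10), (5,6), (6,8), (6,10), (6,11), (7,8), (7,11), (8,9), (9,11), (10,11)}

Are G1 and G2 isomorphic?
Yes, isomorphic

The graphs are isomorphic.
One valid mapping φ: V(G1) → V(G2): 0→9, 1→0, 2→7, 3→6, 4→5, 5→4, 6→3, 7→2, 8→11, 9→1, 10→10, 11→8

Verify φ preserves adjacency — for each edge of G1, its image is an edge of G2:
  (0,1) → (φ(0),φ(1)) = (0,9) ∈ E(G2) ✓
  (0,5) → (φ(0),φ(5)) = (4,9) ∈ E(G2) ✓
  (0,6) → (φ(0),φ(6)) = (3,9) ∈ E(G2) ✓
  (0,8) → (φ(0),φ(8)) = (9,11) ∈ E(G2) ✓
  (0,9) → (φ(0),φ(9)) = (1,9) ∈ E(G2) ✓
  (0,11) → (φ(0),φ(11)) = (8,9) ∈ E(G2) ✓
  (1,3) → (φ(1),φ(3)) = (0,6) ∈ E(G2) ✓
  (1,4) → (φ(1),φ(4)) = (0,5) ∈ E(G2) ✓
  (1,5) → (φ(1),φ(5)) = (0,4) ∈ E(G2) ✓
  (1,6) → (φ(1),φ(6)) = (0,3) ∈ E(G2) ✓
  (1,7) → (φ(1),φ(7)) = (0,2) ∈ E(G2) ✓
  (2,5) → (φ(2),φ(5)) = (4,7) ∈ E(G2) ✓
  (2,6) → (φ(2),φ(6)) = (3,7) ∈ E(G2) ✓
  (2,7) → (φ(2),φ(7)) = (2,7) ∈ E(G2) ✓
  (2,8) → (φ(2),φ(8)) = (7,11) ∈ E(G2) ✓
  (2,11) → (φ(2),φ(11)) = (7,8) ∈ E(G2) ✓
  (3,4) → (φ(3),φ(4)) = (5,6) ∈ E(G2) ✓
  (3,6) → (φ(3),φ(6)) = (3,6) ∈ E(G2) ✓
  (3,8) → (φ(3),φ(8)) = (6,11) ∈ E(G2) ✓
  (3,10) → (φ(3),φ(10)) = (6,10) ∈ E(G2) ✓
  (3,11) → (φ(3),φ(11)) = (6,8) ∈ E(G2) ✓
  (4,6) → (φ(4),φ(6)) = (3,5) ∈ E(G2) ✓
  (4,7) → (φ(4),φ(7)) = (2,5) ∈ E(G2) ✓
  (4,9) → (φ(4),φ(9)) = (1,5) ∈ E(G2) ✓
  (5,6) → (φ(5),φ(6)) = (3,4) ∈ E(G2) ✓
  (5,9) → (φ(5),φ(9)) = (1,4) ∈ E(G2) ✓
  (5,10) → (φ(5),φ(10)) = (4,10) ∈ E(G2) ✓
  (5,11) → (φ(5),φ(11)) = (4,8) ∈ E(G2) ✓
  (6,9) → (φ(6),φ(9)) = (1,3) ∈ E(G2) ✓
  (7,8) → (φ(7),φ(8)) = (2,11) ∈ E(G2) ✓
  (7,9) → (φ(7),φ(9)) = (1,2) ∈ E(G2) ✓
  (8,9) → (φ(8),φ(9)) = (1,11) ∈ E(G2) ✓
  (8,10) → (φ(8),φ(10)) = (10,11) ∈ E(G2) ✓
  (9,10) → (φ(9),φ(10)) = (1,10) ∈ E(G2) ✓
All 34 edges of G1 map to edges of G2, and |E(G1)| = |E(G2)| = 34, so φ is a bijection on edges as well as vertices. Hence G1 ≅ G2.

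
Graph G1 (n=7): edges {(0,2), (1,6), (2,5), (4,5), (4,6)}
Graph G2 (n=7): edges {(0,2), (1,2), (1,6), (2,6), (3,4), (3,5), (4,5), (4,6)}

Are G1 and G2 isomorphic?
No, not isomorphic

The graphs are NOT isomorphic.

Counting triangles (3-cliques): G1 has 0, G2 has 2.
Triangle count is an isomorphism invariant, so differing triangle counts rule out isomorphism.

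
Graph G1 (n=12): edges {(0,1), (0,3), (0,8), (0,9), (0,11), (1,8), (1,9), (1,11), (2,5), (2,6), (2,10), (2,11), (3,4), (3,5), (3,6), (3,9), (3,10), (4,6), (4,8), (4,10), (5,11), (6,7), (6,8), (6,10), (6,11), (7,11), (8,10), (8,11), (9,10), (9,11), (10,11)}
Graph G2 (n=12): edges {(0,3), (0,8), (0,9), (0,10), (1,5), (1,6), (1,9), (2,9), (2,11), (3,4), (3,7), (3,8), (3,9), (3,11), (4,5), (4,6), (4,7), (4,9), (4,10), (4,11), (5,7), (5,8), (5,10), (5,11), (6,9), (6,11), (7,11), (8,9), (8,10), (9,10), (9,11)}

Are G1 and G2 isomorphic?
Yes, isomorphic

The graphs are isomorphic.
One valid mapping φ: V(G1) → V(G2): 0→8, 1→0, 2→6, 3→5, 4→7, 5→1, 6→11, 7→2, 8→3, 9→10, 10→4, 11→9

Verify φ preserves adjacency — for each edge of G1, its image is an edge of G2:
  (0,1) → (φ(0),φ(1)) = (0,8) ∈ E(G2) ✓
  (0,3) → (φ(0),φ(3)) = (5,8) ∈ E(G2) ✓
  (0,8) → (φ(0),φ(8)) = (3,8) ∈ E(G2) ✓
  (0,9) → (φ(0),φ(9)) = (8,10) ∈ E(G2) ✓
  (0,11) → (φ(0),φ(11)) = (8,9) ∈ E(G2) ✓
  (1,8) → (φ(1),φ(8)) = (0,3) ∈ E(G2) ✓
  (1,9) → (φ(1),φ(9)) = (0,10) ∈ E(G2) ✓
  (1,11) → (φ(1),φ(11)) = (0,9) ∈ E(G2) ✓
  (2,5) → (φ(2),φ(5)) = (1,6) ∈ E(G2) ✓
  (2,6) → (φ(2),φ(6)) = (6,11) ∈ E(G2) ✓
  (2,10) → (φ(2),φ(10)) = (4,6) ∈ E(G2) ✓
  (2,11) → (φ(2),φ(11)) = (6,9) ∈ E(G2) ✓
  (3,4) → (φ(3),φ(4)) = (5,7) ∈ E(G2) ✓
  (3,5) → (φ(3),φ(5)) = (1,5) ∈ E(G2) ✓
  (3,6) → (φ(3),φ(6)) = (5,11) ∈ E(G2) ✓
  (3,9) → (φ(3),φ(9)) = (5,10) ∈ E(G2) ✓
  (3,10) → (φ(3),φ(10)) = (4,5) ∈ E(G2) ✓
  (4,6) → (φ(4),φ(6)) = (7,11) ∈ E(G2) ✓
  (4,8) → (φ(4),φ(8)) = (3,7) ∈ E(G2) ✓
  (4,10) → (φ(4),φ(10)) = (4,7) ∈ E(G2) ✓
  (5,11) → (φ(5),φ(11)) = (1,9) ∈ E(G2) ✓
  (6,7) → (φ(6),φ(7)) = (2,11) ∈ E(G2) ✓
  (6,8) → (φ(6),φ(8)) = (3,11) ∈ E(G2) ✓
  (6,10) → (φ(6),φ(10)) = (4,11) ∈ E(G2) ✓
  (6,11) → (φ(6),φ(11)) = (9,11) ∈ E(G2) ✓
  (7,11) → (φ(7),φ(11)) = (2,9) ∈ E(G2) ✓
  (8,10) → (φ(8),φ(10)) = (3,4) ∈ E(G2) ✓
  (8,11) → (φ(8),φ(11)) = (3,9) ∈ E(G2) ✓
  (9,10) → (φ(9),φ(10)) = (4,10) ∈ E(G2) ✓
  (9,11) → (φ(9),φ(11)) = (9,10) ∈ E(G2) ✓
  (10,11) → (φ(10),φ(11)) = (4,9) ∈ E(G2) ✓
All 31 edges of G1 map to edges of G2, and |E(G1)| = |E(G2)| = 31, so φ is a bijection on edges as well as vertices. Hence G1 ≅ G2.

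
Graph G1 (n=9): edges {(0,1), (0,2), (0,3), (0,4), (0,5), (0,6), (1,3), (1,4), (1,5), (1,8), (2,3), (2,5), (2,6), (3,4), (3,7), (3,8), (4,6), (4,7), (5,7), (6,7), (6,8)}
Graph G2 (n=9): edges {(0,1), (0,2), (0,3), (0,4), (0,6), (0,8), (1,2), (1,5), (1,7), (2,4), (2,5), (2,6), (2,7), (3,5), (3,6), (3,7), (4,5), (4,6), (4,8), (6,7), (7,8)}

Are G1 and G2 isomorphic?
Yes, isomorphic

The graphs are isomorphic.
One valid mapping φ: V(G1) → V(G2): 0→2, 1→4, 2→1, 3→0, 4→6, 5→5, 6→7, 7→3, 8→8

Verify φ preserves adjacency — for each edge of G1, its image is an edge of G2:
  (0,1) → (φ(0),φ(1)) = (2,4) ∈ E(G2) ✓
  (0,2) → (φ(0),φ(2)) = (1,2) ∈ E(G2) ✓
  (0,3) → (φ(0),φ(3)) = (0,2) ∈ E(G2) ✓
  (0,4) → (φ(0),φ(4)) = (2,6) ∈ E(G2) ✓
  (0,5) → (φ(0),φ(5)) = (2,5) ∈ E(G2) ✓
  (0,6) → (φ(0),φ(6)) = (2,7) ∈ E(G2) ✓
  (1,3) → (φ(1),φ(3)) = (0,4) ∈ E(G2) ✓
  (1,4) → (φ(1),φ(4)) = (4,6) ∈ E(G2) ✓
  (1,5) → (φ(1),φ(5)) = (4,5) ∈ E(G2) ✓
  (1,8) → (φ(1),φ(8)) = (4,8) ∈ E(G2) ✓
  (2,3) → (φ(2),φ(3)) = (0,1) ∈ E(G2) ✓
  (2,5) → (φ(2),φ(5)) = (1,5) ∈ E(G2) ✓
  (2,6) → (φ(2),φ(6)) = (1,7) ∈ E(G2) ✓
  (3,4) → (φ(3),φ(4)) = (0,6) ∈ E(G2) ✓
  (3,7) → (φ(3),φ(7)) = (0,3) ∈ E(G2) ✓
  (3,8) → (φ(3),φ(8)) = (0,8) ∈ E(G2) ✓
  (4,6) → (φ(4),φ(6)) = (6,7) ∈ E(G2) ✓
  (4,7) → (φ(4),φ(7)) = (3,6) ∈ E(G2) ✓
  (5,7) → (φ(5),φ(7)) = (3,5) ∈ E(G2) ✓
  (6,7) → (φ(6),φ(7)) = (3,7) ∈ E(G2) ✓
  (6,8) → (φ(6),φ(8)) = (7,8) ∈ E(G2) ✓
All 21 edges of G1 map to edges of G2, and |E(G1)| = |E(G2)| = 21, so φ is a bijection on edges as well as vertices. Hence G1 ≅ G2.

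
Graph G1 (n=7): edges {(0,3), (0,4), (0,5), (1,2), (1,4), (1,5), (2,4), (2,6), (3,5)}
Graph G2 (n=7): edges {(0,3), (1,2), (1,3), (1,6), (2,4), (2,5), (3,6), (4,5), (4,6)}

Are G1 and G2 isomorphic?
Yes, isomorphic

The graphs are isomorphic.
One valid mapping φ: V(G1) → V(G2): 0→4, 1→1, 2→3, 3→5, 4→6, 5→2, 6→0

Verify φ preserves adjacency — for each edge of G1, its image is an edge of G2:
  (0,3) → (φ(0),φ(3)) = (4,5) ∈ E(G2) ✓
  (0,4) → (φ(0),φ(4)) = (4,6) ∈ E(G2) ✓
  (0,5) → (φ(0),φ(5)) = (2,4) ∈ E(G2) ✓
  (1,2) → (φ(1),φ(2)) = (1,3) ∈ E(G2) ✓
  (1,4) → (φ(1),φ(4)) = (1,6) ∈ E(G2) ✓
  (1,5) → (φ(1),φ(5)) = (1,2) ∈ E(G2) ✓
  (2,4) → (φ(2),φ(4)) = (3,6) ∈ E(G2) ✓
  (2,6) → (φ(2),φ(6)) = (0,3) ∈ E(G2) ✓
  (3,5) → (φ(3),φ(5)) = (2,5) ∈ E(G2) ✓
All 9 edges of G1 map to edges of G2, and |E(G1)| = |E(G2)| = 9, so φ is a bijection on edges as well as vertices. Hence G1 ≅ G2.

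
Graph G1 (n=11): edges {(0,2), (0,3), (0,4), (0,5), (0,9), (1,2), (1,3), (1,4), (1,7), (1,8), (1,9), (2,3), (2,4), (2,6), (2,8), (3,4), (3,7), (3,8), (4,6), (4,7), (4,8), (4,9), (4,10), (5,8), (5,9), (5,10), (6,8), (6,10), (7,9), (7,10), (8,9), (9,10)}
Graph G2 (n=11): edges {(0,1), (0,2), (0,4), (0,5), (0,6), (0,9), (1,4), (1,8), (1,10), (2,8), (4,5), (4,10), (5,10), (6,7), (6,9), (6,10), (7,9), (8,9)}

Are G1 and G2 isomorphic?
No, not isomorphic

The graphs are NOT isomorphic.

Connected components of G1: 1 component(s) with vertex sets [[0, 1, 2, 3, 4, 5, 6, 7, 8, 9, 10]], sizes [11].
Connected components of G2: 2 component(s) with vertex sets [[3], [0, 1, 2, 4, 5, 6, 7, 8, 9, 10]], sizes [1, 10].
The number of connected components (and the multiset of component sizes) is an isomorphism invariant — an isomorphism maps each component of G1 bijectively onto a component of G2. Since G1 has 1 component(s) and G2 has 2, they cannot be isomorphic.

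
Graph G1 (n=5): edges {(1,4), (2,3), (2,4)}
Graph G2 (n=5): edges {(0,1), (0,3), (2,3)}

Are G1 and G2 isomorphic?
Yes, isomorphic

The graphs are isomorphic.
One valid mapping φ: V(G1) → V(G2): 0→4, 1→1, 2→3, 3→2, 4→0

Verify φ preserves adjacency — for each edge of G1, its image is an edge of G2:
  (1,4) → (φ(1),φ(4)) = (0,1) ∈ E(G2) ✓
  (2,3) → (φ(2),φ(3)) = (2,3) ∈ E(G2) ✓
  (2,4) → (φ(2),φ(4)) = (0,3) ∈ E(G2) ✓
All 3 edges of G1 map to edges of G2, and |E(G1)| = |E(G2)| = 3, so φ is a bijection on edges as well as vertices. Hence G1 ≅ G2.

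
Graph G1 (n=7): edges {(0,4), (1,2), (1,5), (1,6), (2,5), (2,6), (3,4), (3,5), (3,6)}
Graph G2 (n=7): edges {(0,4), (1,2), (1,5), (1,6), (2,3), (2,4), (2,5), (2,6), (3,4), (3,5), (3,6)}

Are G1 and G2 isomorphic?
No, not isomorphic

The graphs are NOT isomorphic.

Counting edges: G1 has 9 edge(s); G2 has 11 edge(s).
Edge count is an isomorphism invariant (a bijection on vertices induces a bijection on edges), so differing edge counts rule out isomorphism.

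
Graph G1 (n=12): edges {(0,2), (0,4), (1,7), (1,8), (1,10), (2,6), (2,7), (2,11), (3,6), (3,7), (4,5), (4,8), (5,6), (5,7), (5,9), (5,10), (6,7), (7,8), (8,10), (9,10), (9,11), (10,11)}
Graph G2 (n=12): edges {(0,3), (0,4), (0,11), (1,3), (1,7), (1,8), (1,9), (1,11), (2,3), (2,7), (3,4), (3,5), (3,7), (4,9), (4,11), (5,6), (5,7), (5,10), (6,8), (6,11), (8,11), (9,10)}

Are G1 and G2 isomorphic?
Yes, isomorphic

The graphs are isomorphic.
One valid mapping φ: V(G1) → V(G2): 0→10, 1→0, 2→5, 3→2, 4→9, 5→1, 6→7, 7→3, 8→4, 9→8, 10→11, 11→6

Verify φ preserves adjacency — for each edge of G1, its image is an edge of G2:
  (0,2) → (φ(0),φ(2)) = (5,10) ∈ E(G2) ✓
  (0,4) → (φ(0),φ(4)) = (9,10) ∈ E(G2) ✓
  (1,7) → (φ(1),φ(7)) = (0,3) ∈ E(G2) ✓
  (1,8) → (φ(1),φ(8)) = (0,4) ∈ E(G2) ✓
  (1,10) → (φ(1),φ(10)) = (0,11) ∈ E(G2) ✓
  (2,6) → (φ(2),φ(6)) = (5,7) ∈ E(G2) ✓
  (2,7) → (φ(2),φ(7)) = (3,5) ∈ E(G2) ✓
  (2,11) → (φ(2),φ(11)) = (5,6) ∈ E(G2) ✓
  (3,6) → (φ(3),φ(6)) = (2,7) ∈ E(G2) ✓
  (3,7) → (φ(3),φ(7)) = (2,3) ∈ E(G2) ✓
  (4,5) → (φ(4),φ(5)) = (1,9) ∈ E(G2) ✓
  (4,8) → (φ(4),φ(8)) = (4,9) ∈ E(G2) ✓
  (5,6) → (φ(5),φ(6)) = (1,7) ∈ E(G2) ✓
  (5,7) → (φ(5),φ(7)) = (1,3) ∈ E(G2) ✓
  (5,9) → (φ(5),φ(9)) = (1,8) ∈ E(G2) ✓
  (5,10) → (φ(5),φ(10)) = (1,11) ∈ E(G2) ✓
  (6,7) → (φ(6),φ(7)) = (3,7) ∈ E(G2) ✓
  (7,8) → (φ(7),φ(8)) = (3,4) ∈ E(G2) ✓
  (8,10) → (φ(8),φ(10)) = (4,11) ∈ E(G2) ✓
  (9,10) → (φ(9),φ(10)) = (8,11) ∈ E(G2) ✓
  (9,11) → (φ(9),φ(11)) = (6,8) ∈ E(G2) ✓
  (10,11) → (φ(10),φ(11)) = (6,11) ∈ E(G2) ✓
All 22 edges of G1 map to edges of G2, and |E(G1)| = |E(G2)| = 22, so φ is a bijection on edges as well as vertices. Hence G1 ≅ G2.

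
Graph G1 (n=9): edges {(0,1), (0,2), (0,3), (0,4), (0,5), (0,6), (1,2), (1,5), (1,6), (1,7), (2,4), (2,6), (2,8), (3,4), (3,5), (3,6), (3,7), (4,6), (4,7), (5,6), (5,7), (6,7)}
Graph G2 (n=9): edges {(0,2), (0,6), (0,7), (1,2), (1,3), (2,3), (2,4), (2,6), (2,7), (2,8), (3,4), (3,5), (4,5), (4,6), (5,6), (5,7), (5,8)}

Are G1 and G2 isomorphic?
No, not isomorphic

The graphs are NOT isomorphic.

Counting triangles (3-cliques): G1 has 22, G2 has 7.
Triangle count is an isomorphism invariant, so differing triangle counts rule out isomorphism.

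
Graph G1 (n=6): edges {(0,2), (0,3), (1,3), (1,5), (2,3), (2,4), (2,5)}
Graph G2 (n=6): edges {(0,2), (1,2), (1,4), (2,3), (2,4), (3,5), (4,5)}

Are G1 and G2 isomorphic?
Yes, isomorphic

The graphs are isomorphic.
One valid mapping φ: V(G1) → V(G2): 0→1, 1→5, 2→2, 3→4, 4→0, 5→3

Verify φ preserves adjacency — for each edge of G1, its image is an edge of G2:
  (0,2) → (φ(0),φ(2)) = (1,2) ∈ E(G2) ✓
  (0,3) → (φ(0),φ(3)) = (1,4) ∈ E(G2) ✓
  (1,3) → (φ(1),φ(3)) = (4,5) ∈ E(G2) ✓
  (1,5) → (φ(1),φ(5)) = (3,5) ∈ E(G2) ✓
  (2,3) → (φ(2),φ(3)) = (2,4) ∈ E(G2) ✓
  (2,4) → (φ(2),φ(4)) = (0,2) ∈ E(G2) ✓
  (2,5) → (φ(2),φ(5)) = (2,3) ∈ E(G2) ✓
All 7 edges of G1 map to edges of G2, and |E(G1)| = |E(G2)| = 7, so φ is a bijection on edges as well as vertices. Hence G1 ≅ G2.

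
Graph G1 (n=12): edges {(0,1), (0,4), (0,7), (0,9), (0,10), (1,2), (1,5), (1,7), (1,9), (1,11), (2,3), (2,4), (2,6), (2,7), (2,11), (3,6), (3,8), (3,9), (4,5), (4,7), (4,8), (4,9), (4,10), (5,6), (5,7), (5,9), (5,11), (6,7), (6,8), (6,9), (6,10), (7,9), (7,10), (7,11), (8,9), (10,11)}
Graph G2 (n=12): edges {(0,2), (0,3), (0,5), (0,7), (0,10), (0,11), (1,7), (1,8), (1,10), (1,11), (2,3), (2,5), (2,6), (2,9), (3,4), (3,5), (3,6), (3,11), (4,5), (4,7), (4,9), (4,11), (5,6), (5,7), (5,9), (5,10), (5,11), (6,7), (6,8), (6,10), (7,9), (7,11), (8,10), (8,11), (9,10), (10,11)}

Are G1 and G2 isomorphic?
Yes, isomorphic

The graphs are isomorphic.
One valid mapping φ: V(G1) → V(G2): 0→4, 1→3, 2→6, 3→8, 4→7, 5→0, 6→10, 7→5, 8→1, 9→11, 10→9, 11→2

Verify φ preserves adjacency — for each edge of G1, its image is an edge of G2:
  (0,1) → (φ(0),φ(1)) = (3,4) ∈ E(G2) ✓
  (0,4) → (φ(0),φ(4)) = (4,7) ∈ E(G2) ✓
  (0,7) → (φ(0),φ(7)) = (4,5) ∈ E(G2) ✓
  (0,9) → (φ(0),φ(9)) = (4,11) ∈ E(G2) ✓
  (0,10) → (φ(0),φ(10)) = (4,9) ∈ E(G2) ✓
  (1,2) → (φ(1),φ(2)) = (3,6) ∈ E(G2) ✓
  (1,5) → (φ(1),φ(5)) = (0,3) ∈ E(G2) ✓
  (1,7) → (φ(1),φ(7)) = (3,5) ∈ E(G2) ✓
  (1,9) → (φ(1),φ(9)) = (3,11) ∈ E(G2) ✓
  (1,11) → (φ(1),φ(11)) = (2,3) ∈ E(G2) ✓
  (2,3) → (φ(2),φ(3)) = (6,8) ∈ E(G2) ✓
  (2,4) → (φ(2),φ(4)) = (6,7) ∈ E(G2) ✓
  (2,6) → (φ(2),φ(6)) = (6,10) ∈ E(G2) ✓
  (2,7) → (φ(2),φ(7)) = (5,6) ∈ E(G2) ✓
  (2,11) → (φ(2),φ(11)) = (2,6) ∈ E(G2) ✓
  (3,6) → (φ(3),φ(6)) = (8,10) ∈ E(G2) ✓
  (3,8) → (φ(3),φ(8)) = (1,8) ∈ E(G2) ✓
  (3,9) → (φ(3),φ(9)) = (8,11) ∈ E(G2) ✓
  (4,5) → (φ(4),φ(5)) = (0,7) ∈ E(G2) ✓
  (4,7) → (φ(4),φ(7)) = (5,7) ∈ E(G2) ✓
  (4,8) → (φ(4),φ(8)) = (1,7) ∈ E(G2) ✓
  (4,9) → (φ(4),φ(9)) = (7,11) ∈ E(G2) ✓
  (4,10) → (φ(4),φ(10)) = (7,9) ∈ E(G2) ✓
  (5,6) → (φ(5),φ(6)) = (0,10) ∈ E(G2) ✓
  (5,7) → (φ(5),φ(7)) = (0,5) ∈ E(G2) ✓
  (5,9) → (φ(5),φ(9)) = (0,11) ∈ E(G2) ✓
  (5,11) → (φ(5),φ(11)) = (0,2) ∈ E(G2) ✓
  (6,7) → (φ(6),φ(7)) = (5,10) ∈ E(G2) ✓
  (6,8) → (φ(6),φ(8)) = (1,10) ∈ E(G2) ✓
  (6,9) → (φ(6),φ(9)) = (10,11) ∈ E(G2) ✓
  (6,10) → (φ(6),φ(10)) = (9,10) ∈ E(G2) ✓
  (7,9) → (φ(7),φ(9)) = (5,11) ∈ E(G2) ✓
  (7,10) → (φ(7),φ(10)) = (5,9) ∈ E(G2) ✓
  (7,11) → (φ(7),φ(11)) = (2,5) ∈ E(G2) ✓
  (8,9) → (φ(8),φ(9)) = (1,11) ∈ E(G2) ✓
  (10,11) → (φ(10),φ(11)) = (2,9) ∈ E(G2) ✓
All 36 edges of G1 map to edges of G2, and |E(G1)| = |E(G2)| = 36, so φ is a bijection on edges as well as vertices. Hence G1 ≅ G2.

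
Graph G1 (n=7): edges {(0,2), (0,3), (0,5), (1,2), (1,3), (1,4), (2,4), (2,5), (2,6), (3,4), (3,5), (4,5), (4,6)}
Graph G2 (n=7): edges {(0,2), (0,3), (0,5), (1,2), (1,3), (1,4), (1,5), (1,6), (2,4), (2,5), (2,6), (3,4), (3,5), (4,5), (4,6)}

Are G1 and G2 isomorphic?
No, not isomorphic

The graphs are NOT isomorphic.

Counting edges: G1 has 13 edge(s); G2 has 15 edge(s).
Edge count is an isomorphism invariant (a bijection on vertices induces a bijection on edges), so differing edge counts rule out isomorphism.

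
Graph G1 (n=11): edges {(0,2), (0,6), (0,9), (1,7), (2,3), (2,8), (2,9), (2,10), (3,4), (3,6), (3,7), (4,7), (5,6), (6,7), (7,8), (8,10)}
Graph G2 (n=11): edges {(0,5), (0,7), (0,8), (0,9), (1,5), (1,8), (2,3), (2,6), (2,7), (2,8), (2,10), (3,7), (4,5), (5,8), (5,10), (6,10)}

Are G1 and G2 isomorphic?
Yes, isomorphic

The graphs are isomorphic.
One valid mapping φ: V(G1) → V(G2): 0→7, 1→4, 2→2, 3→8, 4→1, 5→9, 6→0, 7→5, 8→10, 9→3, 10→6

Verify φ preserves adjacency — for each edge of G1, its image is an edge of G2:
  (0,2) → (φ(0),φ(2)) = (2,7) ∈ E(G2) ✓
  (0,6) → (φ(0),φ(6)) = (0,7) ∈ E(G2) ✓
  (0,9) → (φ(0),φ(9)) = (3,7) ∈ E(G2) ✓
  (1,7) → (φ(1),φ(7)) = (4,5) ∈ E(G2) ✓
  (2,3) → (φ(2),φ(3)) = (2,8) ∈ E(G2) ✓
  (2,8) → (φ(2),φ(8)) = (2,10) ∈ E(G2) ✓
  (2,9) → (φ(2),φ(9)) = (2,3) ∈ E(G2) ✓
  (2,10) → (φ(2),φ(10)) = (2,6) ∈ E(G2) ✓
  (3,4) → (φ(3),φ(4)) = (1,8) ∈ E(G2) ✓
  (3,6) → (φ(3),φ(6)) = (0,8) ∈ E(G2) ✓
  (3,7) → (φ(3),φ(7)) = (5,8) ∈ E(G2) ✓
  (4,7) → (φ(4),φ(7)) = (1,5) ∈ E(G2) ✓
  (5,6) → (φ(5),φ(6)) = (0,9) ∈ E(G2) ✓
  (6,7) → (φ(6),φ(7)) = (0,5) ∈ E(G2) ✓
  (7,8) → (φ(7),φ(8)) = (5,10) ∈ E(G2) ✓
  (8,10) → (φ(8),φ(10)) = (6,10) ∈ E(G2) ✓
All 16 edges of G1 map to edges of G2, and |E(G1)| = |E(G2)| = 16, so φ is a bijection on edges as well as vertices. Hence G1 ≅ G2.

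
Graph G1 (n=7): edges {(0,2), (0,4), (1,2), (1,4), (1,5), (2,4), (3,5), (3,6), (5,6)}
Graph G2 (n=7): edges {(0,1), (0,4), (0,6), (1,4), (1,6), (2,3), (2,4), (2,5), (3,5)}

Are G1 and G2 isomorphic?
Yes, isomorphic

The graphs are isomorphic.
One valid mapping φ: V(G1) → V(G2): 0→6, 1→4, 2→0, 3→3, 4→1, 5→2, 6→5

Verify φ preserves adjacency — for each edge of G1, its image is an edge of G2:
  (0,2) → (φ(0),φ(2)) = (0,6) ∈ E(G2) ✓
  (0,4) → (φ(0),φ(4)) = (1,6) ∈ E(G2) ✓
  (1,2) → (φ(1),φ(2)) = (0,4) ∈ E(G2) ✓
  (1,4) → (φ(1),φ(4)) = (1,4) ∈ E(G2) ✓
  (1,5) → (φ(1),φ(5)) = (2,4) ∈ E(G2) ✓
  (2,4) → (φ(2),φ(4)) = (0,1) ∈ E(G2) ✓
  (3,5) → (φ(3),φ(5)) = (2,3) ∈ E(G2) ✓
  (3,6) → (φ(3),φ(6)) = (3,5) ∈ E(G2) ✓
  (5,6) → (φ(5),φ(6)) = (2,5) ∈ E(G2) ✓
All 9 edges of G1 map to edges of G2, and |E(G1)| = |E(G2)| = 9, so φ is a bijection on edges as well as vertices. Hence G1 ≅ G2.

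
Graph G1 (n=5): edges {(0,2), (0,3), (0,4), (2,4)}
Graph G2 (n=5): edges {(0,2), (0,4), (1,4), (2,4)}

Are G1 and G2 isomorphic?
Yes, isomorphic

The graphs are isomorphic.
One valid mapping φ: V(G1) → V(G2): 0→4, 1→3, 2→0, 3→1, 4→2

Verify φ preserves adjacency — for each edge of G1, its image is an edge of G2:
  (0,2) → (φ(0),φ(2)) = (0,4) ∈ E(G2) ✓
  (0,3) → (φ(0),φ(3)) = (1,4) ∈ E(G2) ✓
  (0,4) → (φ(0),φ(4)) = (2,4) ∈ E(G2) ✓
  (2,4) → (φ(2),φ(4)) = (0,2) ∈ E(G2) ✓
All 4 edges of G1 map to edges of G2, and |E(G1)| = |E(G2)| = 4, so φ is a bijection on edges as well as vertices. Hence G1 ≅ G2.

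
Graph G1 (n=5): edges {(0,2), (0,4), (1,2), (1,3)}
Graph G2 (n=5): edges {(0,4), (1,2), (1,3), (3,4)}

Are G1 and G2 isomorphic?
Yes, isomorphic

The graphs are isomorphic.
One valid mapping φ: V(G1) → V(G2): 0→1, 1→4, 2→3, 3→0, 4→2

Verify φ preserves adjacency — for each edge of G1, its image is an edge of G2:
  (0,2) → (φ(0),φ(2)) = (1,3) ∈ E(G2) ✓
  (0,4) → (φ(0),φ(4)) = (1,2) ∈ E(G2) ✓
  (1,2) → (φ(1),φ(2)) = (3,4) ∈ E(G2) ✓
  (1,3) → (φ(1),φ(3)) = (0,4) ∈ E(G2) ✓
All 4 edges of G1 map to edges of G2, and |E(G1)| = |E(G2)| = 4, so φ is a bijection on edges as well as vertices. Hence G1 ≅ G2.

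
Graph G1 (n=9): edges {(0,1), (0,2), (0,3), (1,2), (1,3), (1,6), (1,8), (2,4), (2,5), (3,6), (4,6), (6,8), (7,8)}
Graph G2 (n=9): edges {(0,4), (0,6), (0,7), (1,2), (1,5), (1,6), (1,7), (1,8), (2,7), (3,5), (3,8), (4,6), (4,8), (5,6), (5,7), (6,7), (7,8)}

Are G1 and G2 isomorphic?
No, not isomorphic

The graphs are NOT isomorphic.

Degrees in G1: deg(0)=3, deg(1)=5, deg(2)=4, deg(3)=3, deg(4)=2, deg(5)=1, deg(6)=4, deg(7)=1, deg(8)=3.
Sorted degree sequence of G1: [5, 4, 4, 3, 3, 3, 2, 1, 1].
Degrees in G2: deg(0)=3, deg(1)=5, deg(2)=2, deg(3)=2, deg(4)=3, deg(5)=4, deg(6)=5, deg(7)=6, deg(8)=4.
Sorted degree sequence of G2: [6, 5, 5, 4, 4, 3, 3, 2, 2].
The (sorted) degree sequence is an isomorphism invariant, so since G1 and G2 have different degree sequences they cannot be isomorphic.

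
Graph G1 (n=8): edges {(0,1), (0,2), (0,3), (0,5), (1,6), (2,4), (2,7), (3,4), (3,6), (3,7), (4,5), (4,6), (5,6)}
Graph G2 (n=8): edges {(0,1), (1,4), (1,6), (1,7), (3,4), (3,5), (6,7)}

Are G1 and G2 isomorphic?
No, not isomorphic

The graphs are NOT isomorphic.

Connected components of G1: 1 component(s) with vertex sets [[0, 1, 2, 3, 4, 5, 6, 7]], sizes [8].
Connected components of G2: 2 component(s) with vertex sets [[2], [0, 1, 3, 4, 5, 6, 7]], sizes [1, 7].
The number of connected components (and the multiset of component sizes) is an isomorphism invariant — an isomorphism maps each component of G1 bijectively onto a component of G2. Since G1 has 1 component(s) and G2 has 2, they cannot be isomorphic.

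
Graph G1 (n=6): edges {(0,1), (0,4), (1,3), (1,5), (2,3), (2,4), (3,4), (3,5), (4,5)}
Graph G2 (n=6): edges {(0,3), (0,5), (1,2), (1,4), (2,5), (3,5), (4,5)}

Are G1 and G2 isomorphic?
No, not isomorphic

The graphs are NOT isomorphic.

Degrees in G1: deg(0)=2, deg(1)=3, deg(2)=2, deg(3)=4, deg(4)=4, deg(5)=3.
Sorted degree sequence of G1: [4, 4, 3, 3, 2, 2].
Degrees in G2: deg(0)=2, deg(1)=2, deg(2)=2, deg(3)=2, deg(4)=2, deg(5)=4.
Sorted degree sequence of G2: [4, 2, 2, 2, 2, 2].
The (sorted) degree sequence is an isomorphism invariant, so since G1 and G2 have different degree sequences they cannot be isomorphic.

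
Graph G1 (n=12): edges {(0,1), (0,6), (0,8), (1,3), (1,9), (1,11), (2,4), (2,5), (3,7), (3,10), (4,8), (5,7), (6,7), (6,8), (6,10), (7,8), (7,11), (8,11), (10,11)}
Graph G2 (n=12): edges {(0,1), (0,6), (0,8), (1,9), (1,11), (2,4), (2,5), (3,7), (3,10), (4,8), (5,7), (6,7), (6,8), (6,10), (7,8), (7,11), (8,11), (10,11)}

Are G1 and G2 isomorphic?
No, not isomorphic

The graphs are NOT isomorphic.

Counting edges: G1 has 19 edge(s); G2 has 18 edge(s).
Edge count is an isomorphism invariant (a bijection on vertices induces a bijection on edges), so differing edge counts rule out isomorphism.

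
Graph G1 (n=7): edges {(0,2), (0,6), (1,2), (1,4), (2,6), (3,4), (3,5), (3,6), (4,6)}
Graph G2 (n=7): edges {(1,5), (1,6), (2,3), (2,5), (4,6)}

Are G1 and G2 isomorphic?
No, not isomorphic

The graphs are NOT isomorphic.

Connected components of G1: 1 component(s) with vertex sets [[0, 1, 2, 3, 4, 5, 6]], sizes [7].
Connected components of G2: 2 component(s) with vertex sets [[0], [1, 2, 3, 4, 5, 6]], sizes [1, 6].
The number of connected components (and the multiset of component sizes) is an isomorphism invariant — an isomorphism maps each component of G1 bijectively onto a component of G2. Since G1 has 1 component(s) and G2 has 2, they cannot be isomorphic.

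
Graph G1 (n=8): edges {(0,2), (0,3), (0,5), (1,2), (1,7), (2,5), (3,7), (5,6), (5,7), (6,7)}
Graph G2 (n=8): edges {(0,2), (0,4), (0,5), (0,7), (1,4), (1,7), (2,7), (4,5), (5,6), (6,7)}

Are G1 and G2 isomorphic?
Yes, isomorphic

The graphs are isomorphic.
One valid mapping φ: V(G1) → V(G2): 0→5, 1→1, 2→4, 3→6, 4→3, 5→0, 6→2, 7→7

Verify φ preserves adjacency — for each edge of G1, its image is an edge of G2:
  (0,2) → (φ(0),φ(2)) = (4,5) ∈ E(G2) ✓
  (0,3) → (φ(0),φ(3)) = (5,6) ∈ E(G2) ✓
  (0,5) → (φ(0),φ(5)) = (0,5) ∈ E(G2) ✓
  (1,2) → (φ(1),φ(2)) = (1,4) ∈ E(G2) ✓
  (1,7) → (φ(1),φ(7)) = (1,7) ∈ E(G2) ✓
  (2,5) → (φ(2),φ(5)) = (0,4) ∈ E(G2) ✓
  (3,7) → (φ(3),φ(7)) = (6,7) ∈ E(G2) ✓
  (5,6) → (φ(5),φ(6)) = (0,2) ∈ E(G2) ✓
  (5,7) → (φ(5),φ(7)) = (0,7) ∈ E(G2) ✓
  (6,7) → (φ(6),φ(7)) = (2,7) ∈ E(G2) ✓
All 10 edges of G1 map to edges of G2, and |E(G1)| = |E(G2)| = 10, so φ is a bijection on edges as well as vertices. Hence G1 ≅ G2.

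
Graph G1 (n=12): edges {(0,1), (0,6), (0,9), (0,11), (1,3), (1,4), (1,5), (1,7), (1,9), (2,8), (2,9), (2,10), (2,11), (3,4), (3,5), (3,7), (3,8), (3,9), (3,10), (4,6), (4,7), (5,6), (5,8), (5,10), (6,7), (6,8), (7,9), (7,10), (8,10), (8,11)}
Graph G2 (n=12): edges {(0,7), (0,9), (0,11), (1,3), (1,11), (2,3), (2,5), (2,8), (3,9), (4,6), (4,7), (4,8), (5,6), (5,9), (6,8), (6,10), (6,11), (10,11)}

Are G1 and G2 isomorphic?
No, not isomorphic

The graphs are NOT isomorphic.

Counting triangles (3-cliques): G1 has 18, G2 has 2.
Triangle count is an isomorphism invariant, so differing triangle counts rule out isomorphism.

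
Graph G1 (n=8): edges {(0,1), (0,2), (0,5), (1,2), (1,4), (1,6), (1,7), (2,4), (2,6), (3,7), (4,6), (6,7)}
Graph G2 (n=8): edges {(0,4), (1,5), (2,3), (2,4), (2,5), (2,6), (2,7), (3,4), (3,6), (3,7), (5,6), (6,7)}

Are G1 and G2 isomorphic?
Yes, isomorphic

The graphs are isomorphic.
One valid mapping φ: V(G1) → V(G2): 0→4, 1→2, 2→3, 3→1, 4→7, 5→0, 6→6, 7→5

Verify φ preserves adjacency — for each edge of G1, its image is an edge of G2:
  (0,1) → (φ(0),φ(1)) = (2,4) ∈ E(G2) ✓
  (0,2) → (φ(0),φ(2)) = (3,4) ∈ E(G2) ✓
  (0,5) → (φ(0),φ(5)) = (0,4) ∈ E(G2) ✓
  (1,2) → (φ(1),φ(2)) = (2,3) ∈ E(G2) ✓
  (1,4) → (φ(1),φ(4)) = (2,7) ∈ E(G2) ✓
  (1,6) → (φ(1),φ(6)) = (2,6) ∈ E(G2) ✓
  (1,7) → (φ(1),φ(7)) = (2,5) ∈ E(G2) ✓
  (2,4) → (φ(2),φ(4)) = (3,7) ∈ E(G2) ✓
  (2,6) → (φ(2),φ(6)) = (3,6) ∈ E(G2) ✓
  (3,7) → (φ(3),φ(7)) = (1,5) ∈ E(G2) ✓
  (4,6) → (φ(4),φ(6)) = (6,7) ∈ E(G2) ✓
  (6,7) → (φ(6),φ(7)) = (5,6) ∈ E(G2) ✓
All 12 edges of G1 map to edges of G2, and |E(G1)| = |E(G2)| = 12, so φ is a bijection on edges as well as vertices. Hence G1 ≅ G2.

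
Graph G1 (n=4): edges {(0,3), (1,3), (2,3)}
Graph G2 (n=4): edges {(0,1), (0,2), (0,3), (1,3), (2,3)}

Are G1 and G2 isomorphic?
No, not isomorphic

The graphs are NOT isomorphic.

Counting triangles (3-cliques): G1 has 0, G2 has 2.
Triangle count is an isomorphism invariant, so differing triangle counts rule out isomorphism.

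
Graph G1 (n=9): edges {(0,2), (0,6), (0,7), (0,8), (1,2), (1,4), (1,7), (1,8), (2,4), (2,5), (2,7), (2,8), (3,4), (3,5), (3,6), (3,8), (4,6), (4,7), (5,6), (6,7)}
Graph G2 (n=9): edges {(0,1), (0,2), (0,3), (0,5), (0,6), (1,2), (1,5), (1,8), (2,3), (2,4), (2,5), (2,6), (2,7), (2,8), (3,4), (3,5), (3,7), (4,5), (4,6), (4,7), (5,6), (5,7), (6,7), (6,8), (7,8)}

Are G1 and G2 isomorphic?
No, not isomorphic

The graphs are NOT isomorphic.

Degrees in G1: deg(0)=4, deg(1)=4, deg(2)=6, deg(3)=4, deg(4)=5, deg(5)=3, deg(6)=5, deg(7)=5, deg(8)=4.
Sorted degree sequence of G1: [6, 5, 5, 5, 4, 4, 4, 4, 3].
Degrees in G2: deg(0)=5, deg(1)=4, deg(2)=8, deg(3)=5, deg(4)=5, deg(5)=7, deg(6)=6, deg(7)=6, deg(8)=4.
Sorted degree sequence of G2: [8, 7, 6, 6, 5, 5, 5, 4, 4].
The (sorted) degree sequence is an isomorphism invariant, so since G1 and G2 have different degree sequences they cannot be isomorphic.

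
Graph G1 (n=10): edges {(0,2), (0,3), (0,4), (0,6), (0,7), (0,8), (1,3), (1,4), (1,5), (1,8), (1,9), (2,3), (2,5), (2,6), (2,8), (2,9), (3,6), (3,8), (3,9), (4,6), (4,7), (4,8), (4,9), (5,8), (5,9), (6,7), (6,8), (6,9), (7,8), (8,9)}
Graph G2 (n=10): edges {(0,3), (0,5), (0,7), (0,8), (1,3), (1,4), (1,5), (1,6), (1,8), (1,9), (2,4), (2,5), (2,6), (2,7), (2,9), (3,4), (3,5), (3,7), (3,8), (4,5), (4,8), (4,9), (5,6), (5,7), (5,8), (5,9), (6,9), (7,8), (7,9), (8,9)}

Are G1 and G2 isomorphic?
Yes, isomorphic

The graphs are isomorphic.
One valid mapping φ: V(G1) → V(G2): 0→3, 1→2, 2→1, 3→4, 4→7, 5→6, 6→8, 7→0, 8→5, 9→9

Verify φ preserves adjacency — for each edge of G1, its image is an edge of G2:
  (0,2) → (φ(0),φ(2)) = (1,3) ∈ E(G2) ✓
  (0,3) → (φ(0),φ(3)) = (3,4) ∈ E(G2) ✓
  (0,4) → (φ(0),φ(4)) = (3,7) ∈ E(G2) ✓
  (0,6) → (φ(0),φ(6)) = (3,8) ∈ E(G2) ✓
  (0,7) → (φ(0),φ(7)) = (0,3) ∈ E(G2) ✓
  (0,8) → (φ(0),φ(8)) = (3,5) ∈ E(G2) ✓
  (1,3) → (φ(1),φ(3)) = (2,4) ∈ E(G2) ✓
  (1,4) → (φ(1),φ(4)) = (2,7) ∈ E(G2) ✓
  (1,5) → (φ(1),φ(5)) = (2,6) ∈ E(G2) ✓
  (1,8) → (φ(1),φ(8)) = (2,5) ∈ E(G2) ✓
  (1,9) → (φ(1),φ(9)) = (2,9) ∈ E(G2) ✓
  (2,3) → (φ(2),φ(3)) = (1,4) ∈ E(G2) ✓
  (2,5) → (φ(2),φ(5)) = (1,6) ∈ E(G2) ✓
  (2,6) → (φ(2),φ(6)) = (1,8) ∈ E(G2) ✓
  (2,8) → (φ(2),φ(8)) = (1,5) ∈ E(G2) ✓
  (2,9) → (φ(2),φ(9)) = (1,9) ∈ E(G2) ✓
  (3,6) → (φ(3),φ(6)) = (4,8) ∈ E(G2) ✓
  (3,8) → (φ(3),φ(8)) = (4,5) ∈ E(G2) ✓
  (3,9) → (φ(3),φ(9)) = (4,9) ∈ E(G2) ✓
  (4,6) → (φ(4),φ(6)) = (7,8) ∈ E(G2) ✓
  (4,7) → (φ(4),φ(7)) = (0,7) ∈ E(G2) ✓
  (4,8) → (φ(4),φ(8)) = (5,7) ∈ E(G2) ✓
  (4,9) → (φ(4),φ(9)) = (7,9) ∈ E(G2) ✓
  (5,8) → (φ(5),φ(8)) = (5,6) ∈ E(G2) ✓
  (5,9) → (φ(5),φ(9)) = (6,9) ∈ E(G2) ✓
  (6,7) → (φ(6),φ(7)) = (0,8) ∈ E(G2) ✓
  (6,8) → (φ(6),φ(8)) = (5,8) ∈ E(G2) ✓
  (6,9) → (φ(6),φ(9)) = (8,9) ∈ E(G2) ✓
  (7,8) → (φ(7),φ(8)) = (0,5) ∈ E(G2) ✓
  (8,9) → (φ(8),φ(9)) = (5,9) ∈ E(G2) ✓
All 30 edges of G1 map to edges of G2, and |E(G1)| = |E(G2)| = 30, so φ is a bijection on edges as well as vertices. Hence G1 ≅ G2.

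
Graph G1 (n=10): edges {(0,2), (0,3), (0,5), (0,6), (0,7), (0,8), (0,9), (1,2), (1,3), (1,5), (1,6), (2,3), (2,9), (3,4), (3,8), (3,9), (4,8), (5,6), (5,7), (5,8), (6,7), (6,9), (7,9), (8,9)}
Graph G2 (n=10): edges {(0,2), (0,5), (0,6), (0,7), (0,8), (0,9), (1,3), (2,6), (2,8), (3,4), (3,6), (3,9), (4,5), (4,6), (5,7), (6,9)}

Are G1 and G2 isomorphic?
No, not isomorphic

The graphs are NOT isomorphic.

Degrees in G1: deg(0)=7, deg(1)=4, deg(2)=4, deg(3)=6, deg(4)=2, deg(5)=5, deg(6)=5, deg(7)=4, deg(8)=5, deg(9)=6.
Sorted degree sequence of G1: [7, 6, 6, 5, 5, 5, 4, 4, 4, 2].
Degrees in G2: deg(0)=6, deg(1)=1, deg(2)=3, deg(3)=4, deg(4)=3, deg(5)=3, deg(6)=5, deg(7)=2, deg(8)=2, deg(9)=3.
Sorted degree sequence of G2: [6, 5, 4, 3, 3, 3, 3, 2, 2, 1].
The (sorted) degree sequence is an isomorphism invariant, so since G1 and G2 have different degree sequences they cannot be isomorphic.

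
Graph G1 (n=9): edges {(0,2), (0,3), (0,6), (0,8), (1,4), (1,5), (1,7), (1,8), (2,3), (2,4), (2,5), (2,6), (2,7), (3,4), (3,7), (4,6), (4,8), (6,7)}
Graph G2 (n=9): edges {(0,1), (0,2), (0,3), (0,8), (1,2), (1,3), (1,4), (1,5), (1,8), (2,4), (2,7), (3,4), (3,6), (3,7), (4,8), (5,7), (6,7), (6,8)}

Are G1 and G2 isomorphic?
Yes, isomorphic

The graphs are isomorphic.
One valid mapping φ: V(G1) → V(G2): 0→8, 1→7, 2→1, 3→4, 4→3, 5→5, 6→0, 7→2, 8→6

Verify φ preserves adjacency — for each edge of G1, its image is an edge of G2:
  (0,2) → (φ(0),φ(2)) = (1,8) ∈ E(G2) ✓
  (0,3) → (φ(0),φ(3)) = (4,8) ∈ E(G2) ✓
  (0,6) → (φ(0),φ(6)) = (0,8) ∈ E(G2) ✓
  (0,8) → (φ(0),φ(8)) = (6,8) ∈ E(G2) ✓
  (1,4) → (φ(1),φ(4)) = (3,7) ∈ E(G2) ✓
  (1,5) → (φ(1),φ(5)) = (5,7) ∈ E(G2) ✓
  (1,7) → (φ(1),φ(7)) = (2,7) ∈ E(G2) ✓
  (1,8) → (φ(1),φ(8)) = (6,7) ∈ E(G2) ✓
  (2,3) → (φ(2),φ(3)) = (1,4) ∈ E(G2) ✓
  (2,4) → (φ(2),φ(4)) = (1,3) ∈ E(G2) ✓
  (2,5) → (φ(2),φ(5)) = (1,5) ∈ E(G2) ✓
  (2,6) → (φ(2),φ(6)) = (0,1) ∈ E(G2) ✓
  (2,7) → (φ(2),φ(7)) = (1,2) ∈ E(G2) ✓
  (3,4) → (φ(3),φ(4)) = (3,4) ∈ E(G2) ✓
  (3,7) → (φ(3),φ(7)) = (2,4) ∈ E(G2) ✓
  (4,6) → (φ(4),φ(6)) = (0,3) ∈ E(G2) ✓
  (4,8) → (φ(4),φ(8)) = (3,6) ∈ E(G2) ✓
  (6,7) → (φ(6),φ(7)) = (0,2) ∈ E(G2) ✓
All 18 edges of G1 map to edges of G2, and |E(G1)| = |E(G2)| = 18, so φ is a bijection on edges as well as vertices. Hence G1 ≅ G2.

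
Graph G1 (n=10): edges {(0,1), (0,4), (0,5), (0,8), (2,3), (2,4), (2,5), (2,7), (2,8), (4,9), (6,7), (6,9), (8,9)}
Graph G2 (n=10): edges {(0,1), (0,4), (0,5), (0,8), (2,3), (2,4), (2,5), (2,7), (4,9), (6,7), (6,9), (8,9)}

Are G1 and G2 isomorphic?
No, not isomorphic

The graphs are NOT isomorphic.

Counting edges: G1 has 13 edge(s); G2 has 12 edge(s).
Edge count is an isomorphism invariant (a bijection on vertices induces a bijection on edges), so differing edge counts rule out isomorphism.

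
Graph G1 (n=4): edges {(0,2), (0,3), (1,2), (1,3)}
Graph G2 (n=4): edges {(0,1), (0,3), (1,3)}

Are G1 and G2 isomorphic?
No, not isomorphic

The graphs are NOT isomorphic.

Counting triangles (3-cliques): G1 has 0, G2 has 1.
Triangle count is an isomorphism invariant, so differing triangle counts rule out isomorphism.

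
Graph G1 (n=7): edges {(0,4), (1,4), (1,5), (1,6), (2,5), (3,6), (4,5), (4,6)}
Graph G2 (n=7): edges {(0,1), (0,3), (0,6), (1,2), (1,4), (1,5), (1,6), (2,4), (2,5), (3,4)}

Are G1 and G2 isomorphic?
No, not isomorphic

The graphs are NOT isomorphic.

Counting triangles (3-cliques): G1 has 2, G2 has 3.
Triangle count is an isomorphism invariant, so differing triangle counts rule out isomorphism.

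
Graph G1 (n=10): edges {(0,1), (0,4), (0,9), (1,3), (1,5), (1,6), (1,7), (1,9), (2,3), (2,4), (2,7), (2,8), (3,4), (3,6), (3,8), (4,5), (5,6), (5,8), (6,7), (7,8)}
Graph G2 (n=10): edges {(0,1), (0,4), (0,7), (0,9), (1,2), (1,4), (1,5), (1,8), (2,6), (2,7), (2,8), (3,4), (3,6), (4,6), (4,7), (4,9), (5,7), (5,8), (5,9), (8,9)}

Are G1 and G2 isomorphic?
Yes, isomorphic

The graphs are isomorphic.
One valid mapping φ: V(G1) → V(G2): 0→6, 1→4, 2→8, 3→1, 4→2, 5→7, 6→0, 7→9, 8→5, 9→3

Verify φ preserves adjacency — for each edge of G1, its image is an edge of G2:
  (0,1) → (φ(0),φ(1)) = (4,6) ∈ E(G2) ✓
  (0,4) → (φ(0),φ(4)) = (2,6) ∈ E(G2) ✓
  (0,9) → (φ(0),φ(9)) = (3,6) ∈ E(G2) ✓
  (1,3) → (φ(1),φ(3)) = (1,4) ∈ E(G2) ✓
  (1,5) → (φ(1),φ(5)) = (4,7) ∈ E(G2) ✓
  (1,6) → (φ(1),φ(6)) = (0,4) ∈ E(G2) ✓
  (1,7) → (φ(1),φ(7)) = (4,9) ∈ E(G2) ✓
  (1,9) → (φ(1),φ(9)) = (3,4) ∈ E(G2) ✓
  (2,3) → (φ(2),φ(3)) = (1,8) ∈ E(G2) ✓
  (2,4) → (φ(2),φ(4)) = (2,8) ∈ E(G2) ✓
  (2,7) → (φ(2),φ(7)) = (8,9) ∈ E(G2) ✓
  (2,8) → (φ(2),φ(8)) = (5,8) ∈ E(G2) ✓
  (3,4) → (φ(3),φ(4)) = (1,2) ∈ E(G2) ✓
  (3,6) → (φ(3),φ(6)) = (0,1) ∈ E(G2) ✓
  (3,8) → (φ(3),φ(8)) = (1,5) ∈ E(G2) ✓
  (4,5) → (φ(4),φ(5)) = (2,7) ∈ E(G2) ✓
  (5,6) → (φ(5),φ(6)) = (0,7) ∈ E(G2) ✓
  (5,8) → (φ(5),φ(8)) = (5,7) ∈ E(G2) ✓
  (6,7) → (φ(6),φ(7)) = (0,9) ∈ E(G2) ✓
  (7,8) → (φ(7),φ(8)) = (5,9) ∈ E(G2) ✓
All 20 edges of G1 map to edges of G2, and |E(G1)| = |E(G2)| = 20, so φ is a bijection on edges as well as vertices. Hence G1 ≅ G2.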